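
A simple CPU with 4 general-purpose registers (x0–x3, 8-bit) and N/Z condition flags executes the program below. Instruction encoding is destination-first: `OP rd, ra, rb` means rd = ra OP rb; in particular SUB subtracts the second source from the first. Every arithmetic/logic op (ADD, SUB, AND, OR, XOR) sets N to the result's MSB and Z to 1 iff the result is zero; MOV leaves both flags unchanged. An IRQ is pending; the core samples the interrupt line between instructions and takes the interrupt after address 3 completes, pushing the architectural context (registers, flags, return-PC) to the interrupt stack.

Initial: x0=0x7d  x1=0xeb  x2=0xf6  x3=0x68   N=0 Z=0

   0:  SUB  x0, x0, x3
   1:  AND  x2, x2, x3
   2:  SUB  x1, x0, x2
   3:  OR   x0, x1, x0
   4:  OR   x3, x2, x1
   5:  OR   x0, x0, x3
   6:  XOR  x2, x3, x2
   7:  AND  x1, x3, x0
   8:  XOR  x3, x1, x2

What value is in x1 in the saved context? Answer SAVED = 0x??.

after  0: x0=0x15 x1=0xeb x2=0xf6 x3=0x68  N=0 Z=0
after  1: x0=0x15 x1=0xeb x2=0x60 x3=0x68  N=0 Z=0
after  2: x0=0x15 x1=0xb5 x2=0x60 x3=0x68  N=1 Z=0
after  3: x0=0xb5 x1=0xb5 x2=0x60 x3=0x68  N=1 Z=0
-- IRQ taken; context saved, return-PC = 4 --

SAVED = 0xb5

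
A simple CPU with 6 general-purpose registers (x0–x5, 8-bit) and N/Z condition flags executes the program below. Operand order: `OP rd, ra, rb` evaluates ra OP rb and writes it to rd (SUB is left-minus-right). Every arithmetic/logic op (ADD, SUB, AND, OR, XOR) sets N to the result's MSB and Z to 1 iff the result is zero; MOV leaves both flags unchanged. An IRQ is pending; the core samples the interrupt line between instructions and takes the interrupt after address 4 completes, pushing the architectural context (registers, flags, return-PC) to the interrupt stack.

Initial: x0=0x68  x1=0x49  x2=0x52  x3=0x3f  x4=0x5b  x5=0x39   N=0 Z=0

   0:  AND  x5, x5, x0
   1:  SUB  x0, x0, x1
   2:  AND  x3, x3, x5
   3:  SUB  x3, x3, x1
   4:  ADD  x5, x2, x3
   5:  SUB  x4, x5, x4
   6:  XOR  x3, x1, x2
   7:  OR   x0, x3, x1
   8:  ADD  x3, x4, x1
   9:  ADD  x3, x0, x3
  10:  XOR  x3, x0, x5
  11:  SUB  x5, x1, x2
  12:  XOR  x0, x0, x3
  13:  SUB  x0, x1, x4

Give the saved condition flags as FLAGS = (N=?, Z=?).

FLAGS = (N=0, Z=0)

after  0: x0=0x68 x1=0x49 x2=0x52 x3=0x3f x4=0x5b x5=0x28  N=0 Z=0
after  1: x0=0x1f x1=0x49 x2=0x52 x3=0x3f x4=0x5b x5=0x28  N=0 Z=0
after  2: x0=0x1f x1=0x49 x2=0x52 x3=0x28 x4=0x5b x5=0x28  N=0 Z=0
after  3: x0=0x1f x1=0x49 x2=0x52 x3=0xdf x4=0x5b x5=0x28  N=1 Z=0
after  4: x0=0x1f x1=0x49 x2=0x52 x3=0xdf x4=0x5b x5=0x31  N=0 Z=0
-- IRQ taken; context saved, return-PC = 5 --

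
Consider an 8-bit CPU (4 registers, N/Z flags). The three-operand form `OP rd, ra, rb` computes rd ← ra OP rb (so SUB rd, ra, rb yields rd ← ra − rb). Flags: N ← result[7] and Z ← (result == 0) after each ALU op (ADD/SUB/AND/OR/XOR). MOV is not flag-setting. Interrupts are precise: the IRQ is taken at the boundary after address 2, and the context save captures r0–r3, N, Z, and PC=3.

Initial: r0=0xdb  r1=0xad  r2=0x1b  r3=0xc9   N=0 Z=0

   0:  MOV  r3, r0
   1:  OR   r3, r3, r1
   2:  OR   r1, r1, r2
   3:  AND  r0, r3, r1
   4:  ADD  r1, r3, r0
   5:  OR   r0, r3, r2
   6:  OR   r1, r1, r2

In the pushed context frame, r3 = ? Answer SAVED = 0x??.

after  0: r0=0xdb r1=0xad r2=0x1b r3=0xdb  N=0 Z=0
after  1: r0=0xdb r1=0xad r2=0x1b r3=0xff  N=1 Z=0
after  2: r0=0xdb r1=0xbf r2=0x1b r3=0xff  N=1 Z=0
-- IRQ taken; context saved, return-PC = 3 --

SAVED = 0xff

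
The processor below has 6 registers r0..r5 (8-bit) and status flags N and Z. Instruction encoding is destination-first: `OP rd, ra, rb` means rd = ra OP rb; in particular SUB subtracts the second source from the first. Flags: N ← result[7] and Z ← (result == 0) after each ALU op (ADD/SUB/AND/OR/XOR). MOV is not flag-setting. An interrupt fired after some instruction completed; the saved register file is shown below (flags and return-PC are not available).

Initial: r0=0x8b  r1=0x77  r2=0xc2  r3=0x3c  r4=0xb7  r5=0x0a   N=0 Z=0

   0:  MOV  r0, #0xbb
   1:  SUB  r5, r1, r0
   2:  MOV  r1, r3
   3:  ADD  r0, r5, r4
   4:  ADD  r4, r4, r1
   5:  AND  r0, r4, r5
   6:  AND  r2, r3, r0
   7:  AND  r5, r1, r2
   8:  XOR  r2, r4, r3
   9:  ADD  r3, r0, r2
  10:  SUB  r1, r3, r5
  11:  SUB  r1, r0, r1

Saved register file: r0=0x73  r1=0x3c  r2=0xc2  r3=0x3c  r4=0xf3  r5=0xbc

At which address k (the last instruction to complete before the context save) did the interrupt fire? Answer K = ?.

K = 4

after  0: r0=0xbb r1=0x77 r2=0xc2 r3=0x3c r4=0xb7 r5=0x0a  N=0 Z=0
after  1: r0=0xbb r1=0x77 r2=0xc2 r3=0x3c r4=0xb7 r5=0xbc  N=1 Z=0
after  2: r0=0xbb r1=0x3c r2=0xc2 r3=0x3c r4=0xb7 r5=0xbc  N=1 Z=0
after  3: r0=0x73 r1=0x3c r2=0xc2 r3=0x3c r4=0xb7 r5=0xbc  N=0 Z=0
after  4: r0=0x73 r1=0x3c r2=0xc2 r3=0x3c r4=0xf3 r5=0xbc  N=1 Z=0
-- IRQ taken; context saved, return-PC = 5 --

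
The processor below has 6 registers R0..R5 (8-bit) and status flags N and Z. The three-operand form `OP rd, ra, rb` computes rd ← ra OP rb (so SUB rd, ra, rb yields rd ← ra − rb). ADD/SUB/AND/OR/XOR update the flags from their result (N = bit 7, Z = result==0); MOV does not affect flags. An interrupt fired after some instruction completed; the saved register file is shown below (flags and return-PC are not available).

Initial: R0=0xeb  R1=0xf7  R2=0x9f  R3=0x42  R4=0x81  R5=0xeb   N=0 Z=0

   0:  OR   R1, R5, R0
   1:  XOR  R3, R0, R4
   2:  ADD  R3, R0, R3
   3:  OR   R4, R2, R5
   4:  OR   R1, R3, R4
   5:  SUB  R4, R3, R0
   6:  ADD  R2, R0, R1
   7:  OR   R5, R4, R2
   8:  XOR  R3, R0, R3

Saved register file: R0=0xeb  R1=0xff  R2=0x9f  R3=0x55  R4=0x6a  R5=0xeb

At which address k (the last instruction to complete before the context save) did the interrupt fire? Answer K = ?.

after  0: R0=0xeb R1=0xeb R2=0x9f R3=0x42 R4=0x81 R5=0xeb  N=1 Z=0
after  1: R0=0xeb R1=0xeb R2=0x9f R3=0x6a R4=0x81 R5=0xeb  N=0 Z=0
after  2: R0=0xeb R1=0xeb R2=0x9f R3=0x55 R4=0x81 R5=0xeb  N=0 Z=0
after  3: R0=0xeb R1=0xeb R2=0x9f R3=0x55 R4=0xff R5=0xeb  N=1 Z=0
after  4: R0=0xeb R1=0xff R2=0x9f R3=0x55 R4=0xff R5=0xeb  N=1 Z=0
after  5: R0=0xeb R1=0xff R2=0x9f R3=0x55 R4=0x6a R5=0xeb  N=0 Z=0
-- IRQ taken; context saved, return-PC = 6 --

K = 5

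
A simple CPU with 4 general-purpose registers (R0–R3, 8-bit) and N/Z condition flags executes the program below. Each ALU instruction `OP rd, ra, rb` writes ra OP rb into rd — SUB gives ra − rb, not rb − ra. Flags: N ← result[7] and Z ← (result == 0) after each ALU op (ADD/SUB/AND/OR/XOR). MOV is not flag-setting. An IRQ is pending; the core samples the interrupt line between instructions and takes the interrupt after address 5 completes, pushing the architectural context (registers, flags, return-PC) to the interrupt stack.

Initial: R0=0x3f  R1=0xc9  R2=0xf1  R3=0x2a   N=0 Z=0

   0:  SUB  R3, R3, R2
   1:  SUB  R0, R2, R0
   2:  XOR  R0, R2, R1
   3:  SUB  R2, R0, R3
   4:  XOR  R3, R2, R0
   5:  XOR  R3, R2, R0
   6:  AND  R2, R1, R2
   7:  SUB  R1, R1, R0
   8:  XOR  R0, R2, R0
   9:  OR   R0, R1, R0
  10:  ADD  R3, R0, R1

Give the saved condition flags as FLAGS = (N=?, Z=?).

FLAGS = (N=1, Z=0)

after  0: R0=0x3f R1=0xc9 R2=0xf1 R3=0x39  N=0 Z=0
after  1: R0=0xb2 R1=0xc9 R2=0xf1 R3=0x39  N=1 Z=0
after  2: R0=0x38 R1=0xc9 R2=0xf1 R3=0x39  N=0 Z=0
after  3: R0=0x38 R1=0xc9 R2=0xff R3=0x39  N=1 Z=0
after  4: R0=0x38 R1=0xc9 R2=0xff R3=0xc7  N=1 Z=0
after  5: R0=0x38 R1=0xc9 R2=0xff R3=0xc7  N=1 Z=0
-- IRQ taken; context saved, return-PC = 6 --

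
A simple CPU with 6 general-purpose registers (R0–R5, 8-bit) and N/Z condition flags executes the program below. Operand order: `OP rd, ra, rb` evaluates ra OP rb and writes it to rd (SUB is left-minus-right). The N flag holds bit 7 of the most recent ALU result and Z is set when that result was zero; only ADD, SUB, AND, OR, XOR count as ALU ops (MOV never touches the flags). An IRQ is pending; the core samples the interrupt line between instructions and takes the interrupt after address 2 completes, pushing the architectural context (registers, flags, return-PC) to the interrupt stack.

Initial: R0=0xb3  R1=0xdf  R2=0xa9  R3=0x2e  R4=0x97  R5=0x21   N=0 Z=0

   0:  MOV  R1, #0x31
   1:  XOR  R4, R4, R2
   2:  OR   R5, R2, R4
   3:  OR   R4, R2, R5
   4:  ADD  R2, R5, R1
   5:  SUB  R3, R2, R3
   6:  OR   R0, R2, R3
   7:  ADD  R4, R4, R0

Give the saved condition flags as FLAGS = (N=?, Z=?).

after  0: R0=0xb3 R1=0x31 R2=0xa9 R3=0x2e R4=0x97 R5=0x21  N=0 Z=0
after  1: R0=0xb3 R1=0x31 R2=0xa9 R3=0x2e R4=0x3e R5=0x21  N=0 Z=0
after  2: R0=0xb3 R1=0x31 R2=0xa9 R3=0x2e R4=0x3e R5=0xbf  N=1 Z=0
-- IRQ taken; context saved, return-PC = 3 --

FLAGS = (N=1, Z=0)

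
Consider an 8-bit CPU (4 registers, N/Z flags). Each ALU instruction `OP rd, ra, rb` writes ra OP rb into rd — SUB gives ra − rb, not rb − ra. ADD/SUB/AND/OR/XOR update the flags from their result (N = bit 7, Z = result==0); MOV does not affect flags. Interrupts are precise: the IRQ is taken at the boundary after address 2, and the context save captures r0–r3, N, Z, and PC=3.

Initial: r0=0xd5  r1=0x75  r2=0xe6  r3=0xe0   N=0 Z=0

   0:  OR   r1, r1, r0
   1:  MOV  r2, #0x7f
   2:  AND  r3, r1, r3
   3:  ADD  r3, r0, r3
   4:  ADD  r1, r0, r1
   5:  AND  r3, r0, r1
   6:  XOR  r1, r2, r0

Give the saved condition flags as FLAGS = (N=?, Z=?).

FLAGS = (N=1, Z=0)

after  0: r0=0xd5 r1=0xf5 r2=0xe6 r3=0xe0  N=1 Z=0
after  1: r0=0xd5 r1=0xf5 r2=0x7f r3=0xe0  N=1 Z=0
after  2: r0=0xd5 r1=0xf5 r2=0x7f r3=0xe0  N=1 Z=0
-- IRQ taken; context saved, return-PC = 3 --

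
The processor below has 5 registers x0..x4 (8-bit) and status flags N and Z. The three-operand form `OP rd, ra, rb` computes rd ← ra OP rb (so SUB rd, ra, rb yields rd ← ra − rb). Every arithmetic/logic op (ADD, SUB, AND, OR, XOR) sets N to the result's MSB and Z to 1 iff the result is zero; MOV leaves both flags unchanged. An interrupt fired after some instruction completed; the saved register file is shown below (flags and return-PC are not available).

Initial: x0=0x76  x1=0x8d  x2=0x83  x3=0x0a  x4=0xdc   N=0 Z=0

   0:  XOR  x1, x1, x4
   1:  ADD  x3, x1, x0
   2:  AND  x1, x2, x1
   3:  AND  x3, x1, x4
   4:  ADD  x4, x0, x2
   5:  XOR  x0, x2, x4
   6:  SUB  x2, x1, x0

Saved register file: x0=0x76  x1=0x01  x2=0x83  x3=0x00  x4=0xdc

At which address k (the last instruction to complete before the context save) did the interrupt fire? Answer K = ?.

after  0: x0=0x76 x1=0x51 x2=0x83 x3=0x0a x4=0xdc  N=0 Z=0
after  1: x0=0x76 x1=0x51 x2=0x83 x3=0xc7 x4=0xdc  N=1 Z=0
after  2: x0=0x76 x1=0x01 x2=0x83 x3=0xc7 x4=0xdc  N=0 Z=0
after  3: x0=0x76 x1=0x01 x2=0x83 x3=0x00 x4=0xdc  N=0 Z=1
-- IRQ taken; context saved, return-PC = 4 --

K = 3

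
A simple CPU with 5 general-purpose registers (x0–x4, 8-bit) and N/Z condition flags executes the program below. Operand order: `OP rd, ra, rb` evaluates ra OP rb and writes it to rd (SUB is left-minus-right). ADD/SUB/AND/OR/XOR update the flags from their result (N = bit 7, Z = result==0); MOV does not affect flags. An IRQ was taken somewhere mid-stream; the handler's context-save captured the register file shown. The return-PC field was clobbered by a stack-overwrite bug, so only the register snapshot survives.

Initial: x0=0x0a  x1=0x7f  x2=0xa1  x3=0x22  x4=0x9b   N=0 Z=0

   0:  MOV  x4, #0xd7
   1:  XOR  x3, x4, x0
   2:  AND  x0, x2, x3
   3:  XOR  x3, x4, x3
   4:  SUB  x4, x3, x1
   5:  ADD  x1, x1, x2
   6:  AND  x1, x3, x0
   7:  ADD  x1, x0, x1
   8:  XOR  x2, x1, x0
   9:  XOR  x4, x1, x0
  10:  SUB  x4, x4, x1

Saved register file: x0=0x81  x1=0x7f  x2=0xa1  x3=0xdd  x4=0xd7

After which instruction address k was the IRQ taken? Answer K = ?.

after  0: x0=0x0a x1=0x7f x2=0xa1 x3=0x22 x4=0xd7  N=0 Z=0
after  1: x0=0x0a x1=0x7f x2=0xa1 x3=0xdd x4=0xd7  N=1 Z=0
after  2: x0=0x81 x1=0x7f x2=0xa1 x3=0xdd x4=0xd7  N=1 Z=0
-- IRQ taken; context saved, return-PC = 3 --

K = 2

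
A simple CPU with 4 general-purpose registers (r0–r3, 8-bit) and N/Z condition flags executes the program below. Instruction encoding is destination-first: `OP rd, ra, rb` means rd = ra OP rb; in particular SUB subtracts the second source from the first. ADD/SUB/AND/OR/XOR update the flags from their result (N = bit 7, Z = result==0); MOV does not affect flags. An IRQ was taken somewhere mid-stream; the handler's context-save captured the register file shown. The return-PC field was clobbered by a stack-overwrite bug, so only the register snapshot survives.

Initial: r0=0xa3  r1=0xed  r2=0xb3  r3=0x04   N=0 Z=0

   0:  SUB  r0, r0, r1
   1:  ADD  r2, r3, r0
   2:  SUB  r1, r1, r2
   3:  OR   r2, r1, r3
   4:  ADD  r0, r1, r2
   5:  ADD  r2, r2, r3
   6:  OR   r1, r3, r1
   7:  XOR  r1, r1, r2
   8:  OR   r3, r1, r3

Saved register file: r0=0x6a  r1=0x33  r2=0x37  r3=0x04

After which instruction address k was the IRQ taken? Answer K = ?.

after  0: r0=0xb6 r1=0xed r2=0xb3 r3=0x04  N=1 Z=0
after  1: r0=0xb6 r1=0xed r2=0xba r3=0x04  N=1 Z=0
after  2: r0=0xb6 r1=0x33 r2=0xba r3=0x04  N=0 Z=0
after  3: r0=0xb6 r1=0x33 r2=0x37 r3=0x04  N=0 Z=0
after  4: r0=0x6a r1=0x33 r2=0x37 r3=0x04  N=0 Z=0
-- IRQ taken; context saved, return-PC = 5 --

K = 4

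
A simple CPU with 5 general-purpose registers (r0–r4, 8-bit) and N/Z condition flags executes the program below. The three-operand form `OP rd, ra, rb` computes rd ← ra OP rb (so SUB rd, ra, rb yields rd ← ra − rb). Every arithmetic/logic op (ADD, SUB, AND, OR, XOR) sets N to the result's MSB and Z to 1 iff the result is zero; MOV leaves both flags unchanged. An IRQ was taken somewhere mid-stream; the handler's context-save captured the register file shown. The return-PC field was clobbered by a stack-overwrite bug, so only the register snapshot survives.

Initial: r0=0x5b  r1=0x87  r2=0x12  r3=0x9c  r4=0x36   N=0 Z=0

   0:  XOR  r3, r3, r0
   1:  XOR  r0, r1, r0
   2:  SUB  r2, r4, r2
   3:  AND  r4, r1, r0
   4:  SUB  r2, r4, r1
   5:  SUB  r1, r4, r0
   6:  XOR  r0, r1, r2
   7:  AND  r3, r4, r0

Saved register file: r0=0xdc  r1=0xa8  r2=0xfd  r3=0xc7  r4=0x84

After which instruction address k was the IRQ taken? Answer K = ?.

after  0: r0=0x5b r1=0x87 r2=0x12 r3=0xc7 r4=0x36  N=1 Z=0
after  1: r0=0xdc r1=0x87 r2=0x12 r3=0xc7 r4=0x36  N=1 Z=0
after  2: r0=0xdc r1=0x87 r2=0x24 r3=0xc7 r4=0x36  N=0 Z=0
after  3: r0=0xdc r1=0x87 r2=0x24 r3=0xc7 r4=0x84  N=1 Z=0
after  4: r0=0xdc r1=0x87 r2=0xfd r3=0xc7 r4=0x84  N=1 Z=0
after  5: r0=0xdc r1=0xa8 r2=0xfd r3=0xc7 r4=0x84  N=1 Z=0
-- IRQ taken; context saved, return-PC = 6 --

K = 5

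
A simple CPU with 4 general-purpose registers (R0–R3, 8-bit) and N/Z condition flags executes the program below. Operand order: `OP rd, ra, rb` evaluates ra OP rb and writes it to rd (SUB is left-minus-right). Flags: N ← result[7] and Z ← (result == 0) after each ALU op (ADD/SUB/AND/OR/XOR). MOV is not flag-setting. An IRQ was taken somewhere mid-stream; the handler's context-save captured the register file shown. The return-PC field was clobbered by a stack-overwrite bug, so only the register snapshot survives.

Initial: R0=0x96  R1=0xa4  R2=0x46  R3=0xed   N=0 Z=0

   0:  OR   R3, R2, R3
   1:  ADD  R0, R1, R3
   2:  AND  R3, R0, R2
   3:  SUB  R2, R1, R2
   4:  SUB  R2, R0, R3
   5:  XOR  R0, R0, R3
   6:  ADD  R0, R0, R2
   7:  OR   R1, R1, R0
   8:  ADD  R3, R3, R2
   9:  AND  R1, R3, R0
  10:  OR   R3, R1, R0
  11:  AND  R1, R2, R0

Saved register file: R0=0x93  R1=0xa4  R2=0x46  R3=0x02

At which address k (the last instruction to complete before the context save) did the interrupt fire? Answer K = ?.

K = 2

after  0: R0=0x96 R1=0xa4 R2=0x46 R3=0xef  N=1 Z=0
after  1: R0=0x93 R1=0xa4 R2=0x46 R3=0xef  N=1 Z=0
after  2: R0=0x93 R1=0xa4 R2=0x46 R3=0x02  N=0 Z=0
-- IRQ taken; context saved, return-PC = 3 --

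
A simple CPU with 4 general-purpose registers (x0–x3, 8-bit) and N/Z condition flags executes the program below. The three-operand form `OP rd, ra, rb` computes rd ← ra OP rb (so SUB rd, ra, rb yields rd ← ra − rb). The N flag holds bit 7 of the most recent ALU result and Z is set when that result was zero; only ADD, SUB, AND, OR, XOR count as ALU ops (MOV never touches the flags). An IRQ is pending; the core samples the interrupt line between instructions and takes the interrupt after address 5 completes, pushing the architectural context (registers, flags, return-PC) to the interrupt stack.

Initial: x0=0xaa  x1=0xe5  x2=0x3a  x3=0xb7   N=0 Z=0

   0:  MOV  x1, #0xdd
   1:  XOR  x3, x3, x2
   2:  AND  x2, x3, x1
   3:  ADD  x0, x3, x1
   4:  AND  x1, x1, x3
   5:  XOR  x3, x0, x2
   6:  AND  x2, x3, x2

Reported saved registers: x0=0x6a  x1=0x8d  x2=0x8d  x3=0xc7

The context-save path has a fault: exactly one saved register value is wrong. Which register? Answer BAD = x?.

after  0: x0=0xaa x1=0xdd x2=0x3a x3=0xb7  N=0 Z=0
after  1: x0=0xaa x1=0xdd x2=0x3a x3=0x8d  N=1 Z=0
after  2: x0=0xaa x1=0xdd x2=0x8d x3=0x8d  N=1 Z=0
after  3: x0=0x6a x1=0xdd x2=0x8d x3=0x8d  N=0 Z=0
after  4: x0=0x6a x1=0x8d x2=0x8d x3=0x8d  N=1 Z=0
after  5: x0=0x6a x1=0x8d x2=0x8d x3=0xe7  N=1 Z=0
-- IRQ taken; context saved, return-PC = 6 --
mismatch: x3: reported 0xc7 vs actual 0xe7

BAD = x3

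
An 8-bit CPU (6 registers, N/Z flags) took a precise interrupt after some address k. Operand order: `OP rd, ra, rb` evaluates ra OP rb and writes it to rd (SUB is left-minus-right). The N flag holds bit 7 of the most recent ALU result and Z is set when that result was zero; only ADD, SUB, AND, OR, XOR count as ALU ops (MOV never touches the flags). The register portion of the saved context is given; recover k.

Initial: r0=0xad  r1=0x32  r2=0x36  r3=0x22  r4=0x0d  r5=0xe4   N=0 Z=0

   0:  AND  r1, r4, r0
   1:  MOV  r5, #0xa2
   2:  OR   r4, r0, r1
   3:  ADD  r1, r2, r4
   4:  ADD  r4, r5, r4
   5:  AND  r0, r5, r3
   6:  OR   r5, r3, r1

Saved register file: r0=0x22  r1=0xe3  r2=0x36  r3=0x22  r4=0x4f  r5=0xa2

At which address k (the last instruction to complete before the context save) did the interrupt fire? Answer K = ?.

K = 5

after  0: r0=0xad r1=0x0d r2=0x36 r3=0x22 r4=0x0d r5=0xe4  N=0 Z=0
after  1: r0=0xad r1=0x0d r2=0x36 r3=0x22 r4=0x0d r5=0xa2  N=0 Z=0
after  2: r0=0xad r1=0x0d r2=0x36 r3=0x22 r4=0xad r5=0xa2  N=1 Z=0
after  3: r0=0xad r1=0xe3 r2=0x36 r3=0x22 r4=0xad r5=0xa2  N=1 Z=0
after  4: r0=0xad r1=0xe3 r2=0x36 r3=0x22 r4=0x4f r5=0xa2  N=0 Z=0
after  5: r0=0x22 r1=0xe3 r2=0x36 r3=0x22 r4=0x4f r5=0xa2  N=0 Z=0
-- IRQ taken; context saved, return-PC = 6 --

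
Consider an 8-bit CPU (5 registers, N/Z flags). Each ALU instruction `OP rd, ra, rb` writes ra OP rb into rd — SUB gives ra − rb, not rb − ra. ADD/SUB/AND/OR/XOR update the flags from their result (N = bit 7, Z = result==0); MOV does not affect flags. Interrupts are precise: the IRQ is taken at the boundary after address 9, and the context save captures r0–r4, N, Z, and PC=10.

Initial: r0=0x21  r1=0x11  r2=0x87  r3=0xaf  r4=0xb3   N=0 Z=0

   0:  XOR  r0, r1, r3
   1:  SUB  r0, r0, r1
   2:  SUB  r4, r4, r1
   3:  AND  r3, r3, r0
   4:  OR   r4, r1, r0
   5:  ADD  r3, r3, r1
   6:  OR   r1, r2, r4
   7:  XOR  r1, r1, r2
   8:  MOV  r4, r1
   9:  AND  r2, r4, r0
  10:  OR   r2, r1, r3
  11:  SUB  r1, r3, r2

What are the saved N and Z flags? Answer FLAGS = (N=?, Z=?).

FLAGS = (N=0, Z=0)

after  0: r0=0xbe r1=0x11 r2=0x87 r3=0xaf r4=0xb3  N=1 Z=0
after  1: r0=0xad r1=0x11 r2=0x87 r3=0xaf r4=0xb3  N=1 Z=0
after  2: r0=0xad r1=0x11 r2=0x87 r3=0xaf r4=0xa2  N=1 Z=0
after  3: r0=0xad r1=0x11 r2=0x87 r3=0xad r4=0xa2  N=1 Z=0
after  4: r0=0xad r1=0x11 r2=0x87 r3=0xad r4=0xbd  N=1 Z=0
after  5: r0=0xad r1=0x11 r2=0x87 r3=0xbe r4=0xbd  N=1 Z=0
after  6: r0=0xad r1=0xbf r2=0x87 r3=0xbe r4=0xbd  N=1 Z=0
after  7: r0=0xad r1=0x38 r2=0x87 r3=0xbe r4=0xbd  N=0 Z=0
after  8: r0=0xad r1=0x38 r2=0x87 r3=0xbe r4=0x38  N=0 Z=0
after  9: r0=0xad r1=0x38 r2=0x28 r3=0xbe r4=0x38  N=0 Z=0
-- IRQ taken; context saved, return-PC = 10 --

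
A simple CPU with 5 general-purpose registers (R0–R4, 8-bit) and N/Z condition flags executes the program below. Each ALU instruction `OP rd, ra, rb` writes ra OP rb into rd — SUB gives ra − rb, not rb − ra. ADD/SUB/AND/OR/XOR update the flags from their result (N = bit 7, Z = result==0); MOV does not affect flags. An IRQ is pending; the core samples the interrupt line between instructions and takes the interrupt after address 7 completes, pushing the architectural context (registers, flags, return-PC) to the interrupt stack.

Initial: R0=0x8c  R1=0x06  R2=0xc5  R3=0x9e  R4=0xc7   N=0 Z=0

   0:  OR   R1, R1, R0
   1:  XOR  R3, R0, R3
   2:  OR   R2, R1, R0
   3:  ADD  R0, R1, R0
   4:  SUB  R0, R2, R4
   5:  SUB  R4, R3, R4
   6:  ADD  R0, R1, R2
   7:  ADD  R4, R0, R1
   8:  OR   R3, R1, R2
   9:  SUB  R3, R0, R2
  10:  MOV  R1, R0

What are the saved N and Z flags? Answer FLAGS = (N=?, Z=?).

FLAGS = (N=1, Z=0)

after  0: R0=0x8c R1=0x8e R2=0xc5 R3=0x9e R4=0xc7  N=1 Z=0
after  1: R0=0x8c R1=0x8e R2=0xc5 R3=0x12 R4=0xc7  N=0 Z=0
after  2: R0=0x8c R1=0x8e R2=0x8e R3=0x12 R4=0xc7  N=1 Z=0
after  3: R0=0x1a R1=0x8e R2=0x8e R3=0x12 R4=0xc7  N=0 Z=0
after  4: R0=0xc7 R1=0x8e R2=0x8e R3=0x12 R4=0xc7  N=1 Z=0
after  5: R0=0xc7 R1=0x8e R2=0x8e R3=0x12 R4=0x4b  N=0 Z=0
after  6: R0=0x1c R1=0x8e R2=0x8e R3=0x12 R4=0x4b  N=0 Z=0
after  7: R0=0x1c R1=0x8e R2=0x8e R3=0x12 R4=0xaa  N=1 Z=0
-- IRQ taken; context saved, return-PC = 8 --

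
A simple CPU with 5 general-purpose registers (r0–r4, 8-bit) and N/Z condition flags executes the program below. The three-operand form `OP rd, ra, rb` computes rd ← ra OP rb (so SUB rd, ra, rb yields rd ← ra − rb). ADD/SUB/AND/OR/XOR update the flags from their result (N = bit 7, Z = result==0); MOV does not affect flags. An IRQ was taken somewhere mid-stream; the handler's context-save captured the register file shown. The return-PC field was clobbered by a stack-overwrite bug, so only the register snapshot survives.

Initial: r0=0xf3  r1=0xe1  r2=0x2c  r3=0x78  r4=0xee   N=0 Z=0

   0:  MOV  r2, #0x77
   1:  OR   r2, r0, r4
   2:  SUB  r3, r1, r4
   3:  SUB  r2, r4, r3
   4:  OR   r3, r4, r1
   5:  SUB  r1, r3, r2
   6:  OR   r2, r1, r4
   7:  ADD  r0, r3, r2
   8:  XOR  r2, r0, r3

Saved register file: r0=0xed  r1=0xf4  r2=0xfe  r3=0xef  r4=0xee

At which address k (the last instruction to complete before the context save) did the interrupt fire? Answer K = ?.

after  0: r0=0xf3 r1=0xe1 r2=0x77 r3=0x78 r4=0xee  N=0 Z=0
after  1: r0=0xf3 r1=0xe1 r2=0xff r3=0x78 r4=0xee  N=1 Z=0
after  2: r0=0xf3 r1=0xe1 r2=0xff r3=0xf3 r4=0xee  N=1 Z=0
after  3: r0=0xf3 r1=0xe1 r2=0xfb r3=0xf3 r4=0xee  N=1 Z=0
after  4: r0=0xf3 r1=0xe1 r2=0xfb r3=0xef r4=0xee  N=1 Z=0
after  5: r0=0xf3 r1=0xf4 r2=0xfb r3=0xef r4=0xee  N=1 Z=0
after  6: r0=0xf3 r1=0xf4 r2=0xfe r3=0xef r4=0xee  N=1 Z=0
after  7: r0=0xed r1=0xf4 r2=0xfe r3=0xef r4=0xee  N=1 Z=0
-- IRQ taken; context saved, return-PC = 8 --

K = 7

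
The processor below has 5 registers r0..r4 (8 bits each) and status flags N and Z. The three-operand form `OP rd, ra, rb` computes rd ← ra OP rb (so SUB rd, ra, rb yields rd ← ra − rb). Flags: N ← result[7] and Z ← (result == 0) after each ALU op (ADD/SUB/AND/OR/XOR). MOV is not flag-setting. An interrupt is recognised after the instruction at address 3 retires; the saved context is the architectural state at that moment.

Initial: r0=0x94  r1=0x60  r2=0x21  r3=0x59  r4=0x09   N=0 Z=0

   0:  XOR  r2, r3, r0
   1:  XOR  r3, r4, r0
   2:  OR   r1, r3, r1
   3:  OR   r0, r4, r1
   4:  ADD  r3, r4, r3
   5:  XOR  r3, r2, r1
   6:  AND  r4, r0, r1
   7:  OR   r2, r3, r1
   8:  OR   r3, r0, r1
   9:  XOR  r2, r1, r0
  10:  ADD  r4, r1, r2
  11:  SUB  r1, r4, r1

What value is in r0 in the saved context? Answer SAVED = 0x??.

after  0: r0=0x94 r1=0x60 r2=0xcd r3=0x59 r4=0x09  N=1 Z=0
after  1: r0=0x94 r1=0x60 r2=0xcd r3=0x9d r4=0x09  N=1 Z=0
after  2: r0=0x94 r1=0xfd r2=0xcd r3=0x9d r4=0x09  N=1 Z=0
after  3: r0=0xfd r1=0xfd r2=0xcd r3=0x9d r4=0x09  N=1 Z=0
-- IRQ taken; context saved, return-PC = 4 --

SAVED = 0xfd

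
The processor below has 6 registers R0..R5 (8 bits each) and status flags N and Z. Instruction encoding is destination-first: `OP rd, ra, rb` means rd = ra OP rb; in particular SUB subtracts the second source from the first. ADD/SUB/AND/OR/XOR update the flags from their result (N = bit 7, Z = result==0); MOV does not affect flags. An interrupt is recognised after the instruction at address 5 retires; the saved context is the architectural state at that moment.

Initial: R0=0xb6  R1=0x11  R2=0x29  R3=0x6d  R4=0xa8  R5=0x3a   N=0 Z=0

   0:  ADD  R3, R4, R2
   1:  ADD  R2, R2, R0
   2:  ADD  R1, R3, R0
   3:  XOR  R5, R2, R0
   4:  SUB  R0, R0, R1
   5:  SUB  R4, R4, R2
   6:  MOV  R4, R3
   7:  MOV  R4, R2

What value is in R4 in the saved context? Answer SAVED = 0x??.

after  0: R0=0xb6 R1=0x11 R2=0x29 R3=0xd1 R4=0xa8 R5=0x3a  N=1 Z=0
after  1: R0=0xb6 R1=0x11 R2=0xdf R3=0xd1 R4=0xa8 R5=0x3a  N=1 Z=0
after  2: R0=0xb6 R1=0x87 R2=0xdf R3=0xd1 R4=0xa8 R5=0x3a  N=1 Z=0
after  3: R0=0xb6 R1=0x87 R2=0xdf R3=0xd1 R4=0xa8 R5=0x69  N=0 Z=0
after  4: R0=0x2f R1=0x87 R2=0xdf R3=0xd1 R4=0xa8 R5=0x69  N=0 Z=0
after  5: R0=0x2f R1=0x87 R2=0xdf R3=0xd1 R4=0xc9 R5=0x69  N=1 Z=0
-- IRQ taken; context saved, return-PC = 6 --

SAVED = 0xc9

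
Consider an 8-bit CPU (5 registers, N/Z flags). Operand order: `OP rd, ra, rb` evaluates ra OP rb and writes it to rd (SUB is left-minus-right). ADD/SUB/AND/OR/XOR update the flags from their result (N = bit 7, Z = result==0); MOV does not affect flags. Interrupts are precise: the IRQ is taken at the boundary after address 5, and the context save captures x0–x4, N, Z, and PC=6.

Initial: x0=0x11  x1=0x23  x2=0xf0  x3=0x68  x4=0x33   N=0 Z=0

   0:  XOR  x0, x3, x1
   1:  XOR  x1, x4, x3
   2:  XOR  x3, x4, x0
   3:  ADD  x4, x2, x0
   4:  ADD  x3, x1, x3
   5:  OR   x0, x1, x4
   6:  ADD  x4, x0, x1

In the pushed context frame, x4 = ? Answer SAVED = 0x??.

after  0: x0=0x4b x1=0x23 x2=0xf0 x3=0x68 x4=0x33  N=0 Z=0
after  1: x0=0x4b x1=0x5b x2=0xf0 x3=0x68 x4=0x33  N=0 Z=0
after  2: x0=0x4b x1=0x5b x2=0xf0 x3=0x78 x4=0x33  N=0 Z=0
after  3: x0=0x4b x1=0x5b x2=0xf0 x3=0x78 x4=0x3b  N=0 Z=0
after  4: x0=0x4b x1=0x5b x2=0xf0 x3=0xd3 x4=0x3b  N=1 Z=0
after  5: x0=0x7b x1=0x5b x2=0xf0 x3=0xd3 x4=0x3b  N=0 Z=0
-- IRQ taken; context saved, return-PC = 6 --

SAVED = 0x3b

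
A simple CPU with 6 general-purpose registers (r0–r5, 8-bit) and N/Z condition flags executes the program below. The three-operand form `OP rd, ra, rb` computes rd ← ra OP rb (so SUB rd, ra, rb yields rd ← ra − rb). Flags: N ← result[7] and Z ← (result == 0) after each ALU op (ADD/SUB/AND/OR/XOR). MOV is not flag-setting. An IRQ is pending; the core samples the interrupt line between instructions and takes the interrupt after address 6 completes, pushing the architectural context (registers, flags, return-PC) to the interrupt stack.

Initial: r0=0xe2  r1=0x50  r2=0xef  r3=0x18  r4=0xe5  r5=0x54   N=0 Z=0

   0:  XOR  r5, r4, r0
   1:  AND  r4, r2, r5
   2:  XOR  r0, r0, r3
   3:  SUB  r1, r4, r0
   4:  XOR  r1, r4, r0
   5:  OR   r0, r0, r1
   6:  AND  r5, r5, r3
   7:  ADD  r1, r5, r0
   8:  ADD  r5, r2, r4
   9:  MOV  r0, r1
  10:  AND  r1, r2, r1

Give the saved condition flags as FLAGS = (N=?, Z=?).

FLAGS = (N=0, Z=1)

after  0: r0=0xe2 r1=0x50 r2=0xef r3=0x18 r4=0xe5 r5=0x07  N=0 Z=0
after  1: r0=0xe2 r1=0x50 r2=0xef r3=0x18 r4=0x07 r5=0x07  N=0 Z=0
after  2: r0=0xfa r1=0x50 r2=0xef r3=0x18 r4=0x07 r5=0x07  N=1 Z=0
after  3: r0=0xfa r1=0x0d r2=0xef r3=0x18 r4=0x07 r5=0x07  N=0 Z=0
after  4: r0=0xfa r1=0xfd r2=0xef r3=0x18 r4=0x07 r5=0x07  N=1 Z=0
after  5: r0=0xff r1=0xfd r2=0xef r3=0x18 r4=0x07 r5=0x07  N=1 Z=0
after  6: r0=0xff r1=0xfd r2=0xef r3=0x18 r4=0x07 r5=0x00  N=0 Z=1
-- IRQ taken; context saved, return-PC = 7 --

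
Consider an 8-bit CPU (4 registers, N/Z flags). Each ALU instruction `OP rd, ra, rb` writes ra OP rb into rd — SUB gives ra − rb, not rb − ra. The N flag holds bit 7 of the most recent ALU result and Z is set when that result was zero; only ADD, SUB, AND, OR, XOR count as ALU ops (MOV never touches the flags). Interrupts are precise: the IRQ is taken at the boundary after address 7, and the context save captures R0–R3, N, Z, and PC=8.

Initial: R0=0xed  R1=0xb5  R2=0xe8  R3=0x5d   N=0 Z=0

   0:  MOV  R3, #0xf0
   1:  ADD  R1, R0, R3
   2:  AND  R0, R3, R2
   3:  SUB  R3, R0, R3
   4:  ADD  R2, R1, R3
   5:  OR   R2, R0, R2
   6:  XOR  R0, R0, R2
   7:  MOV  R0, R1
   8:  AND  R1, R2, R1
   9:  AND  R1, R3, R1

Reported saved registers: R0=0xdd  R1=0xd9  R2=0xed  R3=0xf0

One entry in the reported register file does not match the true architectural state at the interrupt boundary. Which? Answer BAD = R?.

after  0: R0=0xed R1=0xb5 R2=0xe8 R3=0xf0  N=0 Z=0
after  1: R0=0xed R1=0xdd R2=0xe8 R3=0xf0  N=1 Z=0
after  2: R0=0xe0 R1=0xdd R2=0xe8 R3=0xf0  N=1 Z=0
after  3: R0=0xe0 R1=0xdd R2=0xe8 R3=0xf0  N=1 Z=0
after  4: R0=0xe0 R1=0xdd R2=0xcd R3=0xf0  N=1 Z=0
after  5: R0=0xe0 R1=0xdd R2=0xed R3=0xf0  N=1 Z=0
after  6: R0=0x0d R1=0xdd R2=0xed R3=0xf0  N=0 Z=0
after  7: R0=0xdd R1=0xdd R2=0xed R3=0xf0  N=0 Z=0
-- IRQ taken; context saved, return-PC = 8 --
mismatch: R1: reported 0xd9 vs actual 0xdd

BAD = R1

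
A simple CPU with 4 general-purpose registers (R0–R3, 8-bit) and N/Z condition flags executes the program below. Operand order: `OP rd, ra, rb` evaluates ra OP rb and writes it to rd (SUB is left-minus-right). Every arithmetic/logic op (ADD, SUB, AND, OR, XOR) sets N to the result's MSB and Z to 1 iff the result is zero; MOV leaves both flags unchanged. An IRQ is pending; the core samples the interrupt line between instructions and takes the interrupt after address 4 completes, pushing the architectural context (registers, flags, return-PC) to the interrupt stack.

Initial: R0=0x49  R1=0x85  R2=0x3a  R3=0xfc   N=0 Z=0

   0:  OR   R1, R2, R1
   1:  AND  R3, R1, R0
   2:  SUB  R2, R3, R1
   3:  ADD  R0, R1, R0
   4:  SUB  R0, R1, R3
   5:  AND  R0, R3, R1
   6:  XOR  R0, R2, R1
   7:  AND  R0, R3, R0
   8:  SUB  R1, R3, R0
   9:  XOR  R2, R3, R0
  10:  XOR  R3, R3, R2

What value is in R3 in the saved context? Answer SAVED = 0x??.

after  0: R0=0x49 R1=0xbf R2=0x3a R3=0xfc  N=1 Z=0
after  1: R0=0x49 R1=0xbf R2=0x3a R3=0x09  N=0 Z=0
after  2: R0=0x49 R1=0xbf R2=0x4a R3=0x09  N=0 Z=0
after  3: R0=0x08 R1=0xbf R2=0x4a R3=0x09  N=0 Z=0
after  4: R0=0xb6 R1=0xbf R2=0x4a R3=0x09  N=1 Z=0
-- IRQ taken; context saved, return-PC = 5 --

SAVED = 0x09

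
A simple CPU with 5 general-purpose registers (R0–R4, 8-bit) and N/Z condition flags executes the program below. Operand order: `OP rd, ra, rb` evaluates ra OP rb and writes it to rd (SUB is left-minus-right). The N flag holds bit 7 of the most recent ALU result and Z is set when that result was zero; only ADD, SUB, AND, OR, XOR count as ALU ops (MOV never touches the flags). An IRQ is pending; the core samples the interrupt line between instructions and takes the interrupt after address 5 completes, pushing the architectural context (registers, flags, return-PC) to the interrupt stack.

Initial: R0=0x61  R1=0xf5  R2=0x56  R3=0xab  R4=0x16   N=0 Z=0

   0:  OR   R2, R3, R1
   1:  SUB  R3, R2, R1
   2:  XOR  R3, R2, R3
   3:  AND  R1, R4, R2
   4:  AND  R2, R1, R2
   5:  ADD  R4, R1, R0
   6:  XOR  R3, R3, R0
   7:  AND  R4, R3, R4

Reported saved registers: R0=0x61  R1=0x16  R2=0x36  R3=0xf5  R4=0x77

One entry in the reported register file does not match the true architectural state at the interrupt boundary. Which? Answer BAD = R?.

BAD = R2

after  0: R0=0x61 R1=0xf5 R2=0xff R3=0xab R4=0x16  N=1 Z=0
after  1: R0=0x61 R1=0xf5 R2=0xff R3=0x0a R4=0x16  N=0 Z=0
after  2: R0=0x61 R1=0xf5 R2=0xff R3=0xf5 R4=0x16  N=1 Z=0
after  3: R0=0x61 R1=0x16 R2=0xff R3=0xf5 R4=0x16  N=0 Z=0
after  4: R0=0x61 R1=0x16 R2=0x16 R3=0xf5 R4=0x16  N=0 Z=0
after  5: R0=0x61 R1=0x16 R2=0x16 R3=0xf5 R4=0x77  N=0 Z=0
-- IRQ taken; context saved, return-PC = 6 --
mismatch: R2: reported 0x36 vs actual 0x16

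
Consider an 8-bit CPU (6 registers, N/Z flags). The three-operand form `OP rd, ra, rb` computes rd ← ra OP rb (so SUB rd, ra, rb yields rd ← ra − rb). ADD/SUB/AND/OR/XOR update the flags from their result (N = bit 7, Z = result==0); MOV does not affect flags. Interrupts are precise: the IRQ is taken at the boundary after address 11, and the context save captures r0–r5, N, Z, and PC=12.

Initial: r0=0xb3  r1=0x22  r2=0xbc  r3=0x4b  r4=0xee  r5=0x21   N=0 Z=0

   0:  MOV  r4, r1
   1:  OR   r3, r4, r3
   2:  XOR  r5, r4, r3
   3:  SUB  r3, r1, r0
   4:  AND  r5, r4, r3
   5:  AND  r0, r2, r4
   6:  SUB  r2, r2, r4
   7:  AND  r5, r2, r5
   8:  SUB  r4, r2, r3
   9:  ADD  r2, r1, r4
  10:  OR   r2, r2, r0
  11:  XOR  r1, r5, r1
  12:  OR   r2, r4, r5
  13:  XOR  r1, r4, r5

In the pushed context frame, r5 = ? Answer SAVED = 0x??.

after  0: r0=0xb3 r1=0x22 r2=0xbc r3=0x4b r4=0x22 r5=0x21  N=0 Z=0
after  1: r0=0xb3 r1=0x22 r2=0xbc r3=0x6b r4=0x22 r5=0x21  N=0 Z=0
after  2: r0=0xb3 r1=0x22 r2=0xbc r3=0x6b r4=0x22 r5=0x49  N=0 Z=0
after  3: r0=0xb3 r1=0x22 r2=0xbc r3=0x6f r4=0x22 r5=0x49  N=0 Z=0
after  4: r0=0xb3 r1=0x22 r2=0xbc r3=0x6f r4=0x22 r5=0x22  N=0 Z=0
after  5: r0=0x20 r1=0x22 r2=0xbc r3=0x6f r4=0x22 r5=0x22  N=0 Z=0
after  6: r0=0x20 r1=0x22 r2=0x9a r3=0x6f r4=0x22 r5=0x22  N=1 Z=0
after  7: r0=0x20 r1=0x22 r2=0x9a r3=0x6f r4=0x22 r5=0x02  N=0 Z=0
after  8: r0=0x20 r1=0x22 r2=0x9a r3=0x6f r4=0x2b r5=0x02  N=0 Z=0
after  9: r0=0x20 r1=0x22 r2=0x4d r3=0x6f r4=0x2b r5=0x02  N=0 Z=0
after 10: r0=0x20 r1=0x22 r2=0x6d r3=0x6f r4=0x2b r5=0x02  N=0 Z=0
after 11: r0=0x20 r1=0x20 r2=0x6d r3=0x6f r4=0x2b r5=0x02  N=0 Z=0
-- IRQ taken; context saved, return-PC = 12 --

SAVED = 0x02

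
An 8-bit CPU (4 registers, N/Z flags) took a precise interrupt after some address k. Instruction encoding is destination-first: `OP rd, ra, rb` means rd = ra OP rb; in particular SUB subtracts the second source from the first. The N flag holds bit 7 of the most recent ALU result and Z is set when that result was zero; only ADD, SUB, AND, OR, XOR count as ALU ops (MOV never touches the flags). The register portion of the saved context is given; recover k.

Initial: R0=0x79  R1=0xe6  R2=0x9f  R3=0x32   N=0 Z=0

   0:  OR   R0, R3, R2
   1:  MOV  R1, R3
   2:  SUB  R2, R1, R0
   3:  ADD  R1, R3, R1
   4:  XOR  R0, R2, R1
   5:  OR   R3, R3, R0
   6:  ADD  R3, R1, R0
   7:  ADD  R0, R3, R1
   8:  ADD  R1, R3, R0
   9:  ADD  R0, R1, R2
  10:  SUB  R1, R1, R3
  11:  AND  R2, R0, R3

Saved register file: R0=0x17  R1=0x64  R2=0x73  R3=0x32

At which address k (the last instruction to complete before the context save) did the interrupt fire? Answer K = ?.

K = 4

after  0: R0=0xbf R1=0xe6 R2=0x9f R3=0x32  N=1 Z=0
after  1: R0=0xbf R1=0x32 R2=0x9f R3=0x32  N=1 Z=0
after  2: R0=0xbf R1=0x32 R2=0x73 R3=0x32  N=0 Z=0
after  3: R0=0xbf R1=0x64 R2=0x73 R3=0x32  N=0 Z=0
after  4: R0=0x17 R1=0x64 R2=0x73 R3=0x32  N=0 Z=0
-- IRQ taken; context saved, return-PC = 5 --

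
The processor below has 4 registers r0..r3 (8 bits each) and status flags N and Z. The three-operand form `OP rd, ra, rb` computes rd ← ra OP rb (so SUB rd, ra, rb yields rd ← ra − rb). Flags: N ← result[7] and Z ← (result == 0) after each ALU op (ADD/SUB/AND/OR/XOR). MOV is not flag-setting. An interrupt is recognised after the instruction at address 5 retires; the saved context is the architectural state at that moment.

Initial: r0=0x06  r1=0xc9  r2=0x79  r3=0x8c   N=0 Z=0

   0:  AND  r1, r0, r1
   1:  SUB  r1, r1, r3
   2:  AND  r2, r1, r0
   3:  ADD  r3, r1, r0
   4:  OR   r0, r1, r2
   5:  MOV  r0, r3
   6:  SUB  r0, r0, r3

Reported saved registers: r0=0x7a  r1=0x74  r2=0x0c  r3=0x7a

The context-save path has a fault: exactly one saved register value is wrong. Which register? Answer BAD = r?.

after  0: r0=0x06 r1=0x00 r2=0x79 r3=0x8c  N=0 Z=1
after  1: r0=0x06 r1=0x74 r2=0x79 r3=0x8c  N=0 Z=0
after  2: r0=0x06 r1=0x74 r2=0x04 r3=0x8c  N=0 Z=0
after  3: r0=0x06 r1=0x74 r2=0x04 r3=0x7a  N=0 Z=0
after  4: r0=0x74 r1=0x74 r2=0x04 r3=0x7a  N=0 Z=0
after  5: r0=0x7a r1=0x74 r2=0x04 r3=0x7a  N=0 Z=0
-- IRQ taken; context saved, return-PC = 6 --
mismatch: r2: reported 0x0c vs actual 0x04

BAD = r2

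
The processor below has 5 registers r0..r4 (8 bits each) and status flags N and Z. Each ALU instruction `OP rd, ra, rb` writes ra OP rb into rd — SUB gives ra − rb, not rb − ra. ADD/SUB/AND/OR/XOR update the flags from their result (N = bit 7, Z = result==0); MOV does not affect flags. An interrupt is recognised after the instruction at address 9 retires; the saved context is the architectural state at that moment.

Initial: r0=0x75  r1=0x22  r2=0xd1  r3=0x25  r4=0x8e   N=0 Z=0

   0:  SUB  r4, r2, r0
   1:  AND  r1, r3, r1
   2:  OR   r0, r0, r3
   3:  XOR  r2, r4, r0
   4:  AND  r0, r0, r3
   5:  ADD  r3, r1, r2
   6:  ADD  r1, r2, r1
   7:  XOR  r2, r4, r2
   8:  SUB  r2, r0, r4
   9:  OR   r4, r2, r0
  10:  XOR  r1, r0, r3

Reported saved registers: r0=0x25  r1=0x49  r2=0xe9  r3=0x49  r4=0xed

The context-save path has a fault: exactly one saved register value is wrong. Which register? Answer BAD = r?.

BAD = r2

after  0: r0=0x75 r1=0x22 r2=0xd1 r3=0x25 r4=0x5c  N=0 Z=0
after  1: r0=0x75 r1=0x20 r2=0xd1 r3=0x25 r4=0x5c  N=0 Z=0
after  2: r0=0x75 r1=0x20 r2=0xd1 r3=0x25 r4=0x5c  N=0 Z=0
after  3: r0=0x75 r1=0x20 r2=0x29 r3=0x25 r4=0x5c  N=0 Z=0
after  4: r0=0x25 r1=0x20 r2=0x29 r3=0x25 r4=0x5c  N=0 Z=0
after  5: r0=0x25 r1=0x20 r2=0x29 r3=0x49 r4=0x5c  N=0 Z=0
after  6: r0=0x25 r1=0x49 r2=0x29 r3=0x49 r4=0x5c  N=0 Z=0
after  7: r0=0x25 r1=0x49 r2=0x75 r3=0x49 r4=0x5c  N=0 Z=0
after  8: r0=0x25 r1=0x49 r2=0xc9 r3=0x49 r4=0x5c  N=1 Z=0
after  9: r0=0x25 r1=0x49 r2=0xc9 r3=0x49 r4=0xed  N=1 Z=0
-- IRQ taken; context saved, return-PC = 10 --
mismatch: r2: reported 0xe9 vs actual 0xc9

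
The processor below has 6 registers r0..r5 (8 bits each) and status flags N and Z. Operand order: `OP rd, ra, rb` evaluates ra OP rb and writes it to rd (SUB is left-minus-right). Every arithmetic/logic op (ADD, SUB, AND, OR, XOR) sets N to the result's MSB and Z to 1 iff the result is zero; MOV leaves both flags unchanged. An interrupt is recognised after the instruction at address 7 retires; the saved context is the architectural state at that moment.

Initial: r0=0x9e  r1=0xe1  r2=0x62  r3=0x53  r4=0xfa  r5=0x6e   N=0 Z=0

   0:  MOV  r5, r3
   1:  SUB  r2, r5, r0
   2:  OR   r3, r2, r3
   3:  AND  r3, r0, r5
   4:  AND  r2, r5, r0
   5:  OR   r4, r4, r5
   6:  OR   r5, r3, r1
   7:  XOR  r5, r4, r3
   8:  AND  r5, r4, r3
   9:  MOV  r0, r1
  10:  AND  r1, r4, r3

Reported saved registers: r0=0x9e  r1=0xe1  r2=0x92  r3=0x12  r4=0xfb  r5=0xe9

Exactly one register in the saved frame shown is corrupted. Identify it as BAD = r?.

BAD = r2

after  0: r0=0x9e r1=0xe1 r2=0x62 r3=0x53 r4=0xfa r5=0x53  N=0 Z=0
after  1: r0=0x9e r1=0xe1 r2=0xb5 r3=0x53 r4=0xfa r5=0x53  N=1 Z=0
after  2: r0=0x9e r1=0xe1 r2=0xb5 r3=0xf7 r4=0xfa r5=0x53  N=1 Z=0
after  3: r0=0x9e r1=0xe1 r2=0xb5 r3=0x12 r4=0xfa r5=0x53  N=0 Z=0
after  4: r0=0x9e r1=0xe1 r2=0x12 r3=0x12 r4=0xfa r5=0x53  N=0 Z=0
after  5: r0=0x9e r1=0xe1 r2=0x12 r3=0x12 r4=0xfb r5=0x53  N=1 Z=0
after  6: r0=0x9e r1=0xe1 r2=0x12 r3=0x12 r4=0xfb r5=0xf3  N=1 Z=0
after  7: r0=0x9e r1=0xe1 r2=0x12 r3=0x12 r4=0xfb r5=0xe9  N=1 Z=0
-- IRQ taken; context saved, return-PC = 8 --
mismatch: r2: reported 0x92 vs actual 0x12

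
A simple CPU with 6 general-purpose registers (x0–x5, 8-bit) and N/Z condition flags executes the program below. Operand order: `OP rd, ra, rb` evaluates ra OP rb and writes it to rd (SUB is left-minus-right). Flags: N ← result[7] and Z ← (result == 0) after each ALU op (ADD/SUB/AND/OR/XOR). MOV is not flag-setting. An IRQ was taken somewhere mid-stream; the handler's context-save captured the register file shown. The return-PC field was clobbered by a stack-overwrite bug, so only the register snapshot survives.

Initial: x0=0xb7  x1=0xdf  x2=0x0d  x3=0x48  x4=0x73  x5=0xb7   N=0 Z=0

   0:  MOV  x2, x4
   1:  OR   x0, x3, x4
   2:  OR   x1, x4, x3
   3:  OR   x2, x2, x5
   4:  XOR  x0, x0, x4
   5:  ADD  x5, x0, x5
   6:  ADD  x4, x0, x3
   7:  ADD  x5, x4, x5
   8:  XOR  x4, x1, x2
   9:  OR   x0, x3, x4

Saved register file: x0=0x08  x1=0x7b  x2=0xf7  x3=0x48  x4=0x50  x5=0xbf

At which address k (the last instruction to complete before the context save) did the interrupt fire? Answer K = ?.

K = 6

after  0: x0=0xb7 x1=0xdf x2=0x73 x3=0x48 x4=0x73 x5=0xb7  N=0 Z=0
after  1: x0=0x7b x1=0xdf x2=0x73 x3=0x48 x4=0x73 x5=0xb7  N=0 Z=0
after  2: x0=0x7b x1=0x7b x2=0x73 x3=0x48 x4=0x73 x5=0xb7  N=0 Z=0
after  3: x0=0x7b x1=0x7b x2=0xf7 x3=0x48 x4=0x73 x5=0xb7  N=1 Z=0
after  4: x0=0x08 x1=0x7b x2=0xf7 x3=0x48 x4=0x73 x5=0xb7  N=0 Z=0
after  5: x0=0x08 x1=0x7b x2=0xf7 x3=0x48 x4=0x73 x5=0xbf  N=1 Z=0
after  6: x0=0x08 x1=0x7b x2=0xf7 x3=0x48 x4=0x50 x5=0xbf  N=0 Z=0
-- IRQ taken; context saved, return-PC = 7 --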